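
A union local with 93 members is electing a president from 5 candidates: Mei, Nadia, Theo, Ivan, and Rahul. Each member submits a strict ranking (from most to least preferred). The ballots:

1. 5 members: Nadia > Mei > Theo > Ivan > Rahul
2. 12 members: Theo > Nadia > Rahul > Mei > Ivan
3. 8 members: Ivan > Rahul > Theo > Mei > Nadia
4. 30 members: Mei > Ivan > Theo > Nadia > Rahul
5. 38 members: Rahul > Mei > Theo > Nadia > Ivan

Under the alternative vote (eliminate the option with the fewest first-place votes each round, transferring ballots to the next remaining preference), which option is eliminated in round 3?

Round 1: Mei 30, Nadia 5, Theo 12, Ivan 8, Rahul 38. Eliminate Nadia.
Round 2: Mei 35, Theo 12, Ivan 8, Rahul 38. Eliminate Ivan.
Round 3: Mei 35, Theo 12, Rahul 46. Eliminate Theo.

Theo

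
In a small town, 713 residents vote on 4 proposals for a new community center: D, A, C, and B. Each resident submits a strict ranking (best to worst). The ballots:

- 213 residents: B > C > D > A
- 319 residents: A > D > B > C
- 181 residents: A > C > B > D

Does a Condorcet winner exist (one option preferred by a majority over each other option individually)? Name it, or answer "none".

A

A vs D: 500–213 for A.
A vs C: 500–213 for A.
A vs B: 500–213 for A.
A beats every other option head-to-head.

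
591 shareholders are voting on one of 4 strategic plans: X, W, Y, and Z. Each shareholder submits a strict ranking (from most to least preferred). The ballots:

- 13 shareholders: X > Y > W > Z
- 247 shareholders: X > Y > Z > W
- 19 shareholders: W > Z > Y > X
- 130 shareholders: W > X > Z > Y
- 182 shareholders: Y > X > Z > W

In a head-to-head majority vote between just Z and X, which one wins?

X

Voters preferring Z to X: 19; preferring X to Z: 572.
X wins the head-to-head.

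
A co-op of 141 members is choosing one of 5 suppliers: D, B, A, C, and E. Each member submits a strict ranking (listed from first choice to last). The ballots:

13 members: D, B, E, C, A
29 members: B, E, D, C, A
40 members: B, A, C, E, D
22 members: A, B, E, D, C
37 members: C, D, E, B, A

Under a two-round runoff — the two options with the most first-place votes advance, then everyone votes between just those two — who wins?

Round 1 first-place votes: D 13, B 69, A 22, C 37, E 0.
B and C advance.
Runoff: B is preferred to C by 104 voters; C by 37.
B wins the runoff.

B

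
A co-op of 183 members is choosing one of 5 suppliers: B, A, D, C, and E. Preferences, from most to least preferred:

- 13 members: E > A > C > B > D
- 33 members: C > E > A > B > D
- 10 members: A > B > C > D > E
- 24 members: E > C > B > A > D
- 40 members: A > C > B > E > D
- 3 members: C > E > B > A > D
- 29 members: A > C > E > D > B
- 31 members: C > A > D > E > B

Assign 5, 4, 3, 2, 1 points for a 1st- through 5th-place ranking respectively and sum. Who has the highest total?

B: 13·2 + 33·2 + 10·4 + 24·3 + 40·3 + 3·3 + 29·1 + 31·1 = 393
A: 13·4 + 33·3 + 10·5 + 24·2 + 40·5 + 3·2 + 29·5 + 31·4 = 724
D: 13·1 + 33·1 + 10·2 + 24·1 + 40·1 + 3·1 + 29·2 + 31·3 = 284
C: 13·3 + 33·5 + 10·3 + 24·4 + 40·4 + 3·5 + 29·4 + 31·5 = 776
E: 13·5 + 33·4 + 10·1 + 24·5 + 40·2 + 3·4 + 29·3 + 31·2 = 568
C has the highest Borda score (776).

C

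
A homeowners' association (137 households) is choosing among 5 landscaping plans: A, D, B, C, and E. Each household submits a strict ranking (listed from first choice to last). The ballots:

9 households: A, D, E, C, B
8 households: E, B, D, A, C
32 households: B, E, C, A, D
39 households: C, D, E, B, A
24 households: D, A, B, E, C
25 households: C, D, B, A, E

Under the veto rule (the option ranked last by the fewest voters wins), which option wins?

B

Last-place votes: A 39, D 32, B 9, C 32, E 25.
B is ranked last by the fewest voters, so B wins.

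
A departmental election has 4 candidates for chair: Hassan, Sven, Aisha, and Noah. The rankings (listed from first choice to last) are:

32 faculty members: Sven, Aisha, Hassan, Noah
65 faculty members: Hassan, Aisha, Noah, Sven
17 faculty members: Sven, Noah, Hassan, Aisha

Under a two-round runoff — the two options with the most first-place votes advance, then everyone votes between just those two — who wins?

Round 1 first-place votes: Hassan 65, Sven 49, Aisha 0, Noah 0.
Hassan and Sven advance.
Runoff: Hassan is preferred to Sven by 65 voters; Sven by 49.
Hassan wins the runoff.

Hassan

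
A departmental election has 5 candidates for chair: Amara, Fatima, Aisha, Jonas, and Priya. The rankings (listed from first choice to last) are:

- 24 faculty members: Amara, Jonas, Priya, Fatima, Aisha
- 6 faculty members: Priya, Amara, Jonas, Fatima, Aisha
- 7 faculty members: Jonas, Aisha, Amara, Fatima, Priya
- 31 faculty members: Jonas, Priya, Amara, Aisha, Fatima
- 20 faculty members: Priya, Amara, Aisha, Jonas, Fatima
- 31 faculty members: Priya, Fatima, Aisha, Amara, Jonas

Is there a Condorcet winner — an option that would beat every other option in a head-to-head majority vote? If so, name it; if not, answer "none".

none

Checking pairwise contests:
Priya beats Amara 88–31.
Amara beats Fatima 88–31.
Amara beats Aisha 81–38.
Amara beats Jonas 81–38.
Jonas beats Priya 62–57.
Every option loses at least one head-to-head, so there is no Condorcet winner.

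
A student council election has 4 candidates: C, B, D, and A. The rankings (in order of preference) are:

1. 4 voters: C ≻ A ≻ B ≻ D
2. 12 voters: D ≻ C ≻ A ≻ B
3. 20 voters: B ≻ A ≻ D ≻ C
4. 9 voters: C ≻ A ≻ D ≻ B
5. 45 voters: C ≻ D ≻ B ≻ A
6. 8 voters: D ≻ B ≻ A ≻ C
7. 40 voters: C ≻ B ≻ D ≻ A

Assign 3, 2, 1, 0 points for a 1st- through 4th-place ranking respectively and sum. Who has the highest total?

C: 4·3 + 12·2 + 20·0 + 9·3 + 45·3 + 8·0 + 40·3 = 318
B: 4·1 + 12·0 + 20·3 + 9·0 + 45·1 + 8·2 + 40·2 = 205
D: 4·0 + 12·3 + 20·1 + 9·1 + 45·2 + 8·3 + 40·1 = 219
A: 4·2 + 12·1 + 20·2 + 9·2 + 45·0 + 8·1 + 40·0 = 86
C has the highest Borda score (318).

C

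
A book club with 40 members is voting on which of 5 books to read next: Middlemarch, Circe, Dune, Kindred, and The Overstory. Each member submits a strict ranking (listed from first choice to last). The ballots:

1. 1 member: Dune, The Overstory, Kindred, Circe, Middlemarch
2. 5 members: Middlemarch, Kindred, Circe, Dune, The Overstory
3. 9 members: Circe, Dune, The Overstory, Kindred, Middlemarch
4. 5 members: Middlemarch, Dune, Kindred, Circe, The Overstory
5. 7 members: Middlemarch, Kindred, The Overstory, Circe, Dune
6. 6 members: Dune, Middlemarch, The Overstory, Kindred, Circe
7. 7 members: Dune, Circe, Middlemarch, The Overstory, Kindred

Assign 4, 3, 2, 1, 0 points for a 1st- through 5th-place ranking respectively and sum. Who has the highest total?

Dune

Middlemarch: 1·0 + 5·4 + 9·0 + 5·4 + 7·4 + 6·3 + 7·2 = 100
Circe: 1·1 + 5·2 + 9·4 + 5·1 + 7·1 + 6·0 + 7·3 = 80
Dune: 1·4 + 5·1 + 9·3 + 5·3 + 7·0 + 6·4 + 7·4 = 103
Kindred: 1·2 + 5·3 + 9·1 + 5·2 + 7·3 + 6·1 + 7·0 = 63
The Overstory: 1·3 + 5·0 + 9·2 + 5·0 + 7·2 + 6·2 + 7·1 = 54
Dune has the highest Borda score (103).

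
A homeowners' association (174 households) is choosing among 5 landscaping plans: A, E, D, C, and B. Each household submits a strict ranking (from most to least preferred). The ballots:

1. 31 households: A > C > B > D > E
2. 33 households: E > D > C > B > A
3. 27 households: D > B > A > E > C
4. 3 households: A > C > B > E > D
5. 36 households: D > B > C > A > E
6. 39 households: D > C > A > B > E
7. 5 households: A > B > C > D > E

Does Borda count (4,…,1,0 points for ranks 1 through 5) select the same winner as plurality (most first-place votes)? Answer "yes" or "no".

Borda — scores: A 324, E 162, D 543, C 367, B 344. Winner: D.
Plurality — first-place votes: A 39, E 33, D 102, C 0, B 0. Winner: D.
The two methods agree.

yes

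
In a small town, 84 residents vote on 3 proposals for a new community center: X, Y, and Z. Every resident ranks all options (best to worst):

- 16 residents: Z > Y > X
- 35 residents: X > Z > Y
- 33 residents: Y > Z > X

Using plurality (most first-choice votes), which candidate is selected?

X

First-place votes: X 35, Y 33, Z 16.
X has the most first-place votes.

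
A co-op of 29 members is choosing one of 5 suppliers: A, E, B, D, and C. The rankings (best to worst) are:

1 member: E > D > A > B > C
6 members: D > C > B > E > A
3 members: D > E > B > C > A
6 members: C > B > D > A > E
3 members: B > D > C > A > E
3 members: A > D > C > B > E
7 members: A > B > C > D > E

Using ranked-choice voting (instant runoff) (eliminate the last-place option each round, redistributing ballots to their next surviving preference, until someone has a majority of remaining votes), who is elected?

D

Round 1: A 10, E 1, B 3, D 9, C 6. Eliminate E.
Round 2: A 10, B 3, D 10, C 6. Eliminate B.
Round 3: A 10, D 13, C 6. Eliminate C.
Round 4: A 10, D 19. D has a majority.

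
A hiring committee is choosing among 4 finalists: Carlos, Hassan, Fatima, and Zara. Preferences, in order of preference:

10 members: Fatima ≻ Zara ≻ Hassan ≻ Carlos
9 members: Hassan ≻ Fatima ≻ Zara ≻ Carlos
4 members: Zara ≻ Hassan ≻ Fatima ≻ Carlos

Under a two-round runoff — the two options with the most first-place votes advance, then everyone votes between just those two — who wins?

Round 1 first-place votes: Carlos 0, Hassan 9, Fatima 10, Zara 4.
Fatima and Hassan advance.
Runoff: Fatima is preferred to Hassan by 10 voters; Hassan by 13.
Hassan wins the runoff.

Hassan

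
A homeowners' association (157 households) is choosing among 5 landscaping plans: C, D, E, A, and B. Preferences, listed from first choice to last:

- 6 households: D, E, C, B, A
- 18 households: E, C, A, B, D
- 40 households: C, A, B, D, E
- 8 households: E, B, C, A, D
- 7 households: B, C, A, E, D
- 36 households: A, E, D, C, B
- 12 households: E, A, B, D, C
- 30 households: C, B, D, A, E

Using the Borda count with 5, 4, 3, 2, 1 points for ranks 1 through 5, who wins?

C

C: 6·3 + 18·4 + 40·5 + 8·3 + 7·4 + 36·2 + 12·1 + 30·5 = 576
D: 6·5 + 18·1 + 40·2 + 8·1 + 7·1 + 36·3 + 12·2 + 30·3 = 365
E: 6·4 + 18·5 + 40·1 + 8·5 + 7·2 + 36·4 + 12·5 + 30·1 = 442
A: 6·1 + 18·3 + 40·4 + 8·2 + 7·3 + 36·5 + 12·4 + 30·2 = 545
B: 6·2 + 18·2 + 40·3 + 8·4 + 7·5 + 36·1 + 12·3 + 30·4 = 427
C has the highest Borda score (576).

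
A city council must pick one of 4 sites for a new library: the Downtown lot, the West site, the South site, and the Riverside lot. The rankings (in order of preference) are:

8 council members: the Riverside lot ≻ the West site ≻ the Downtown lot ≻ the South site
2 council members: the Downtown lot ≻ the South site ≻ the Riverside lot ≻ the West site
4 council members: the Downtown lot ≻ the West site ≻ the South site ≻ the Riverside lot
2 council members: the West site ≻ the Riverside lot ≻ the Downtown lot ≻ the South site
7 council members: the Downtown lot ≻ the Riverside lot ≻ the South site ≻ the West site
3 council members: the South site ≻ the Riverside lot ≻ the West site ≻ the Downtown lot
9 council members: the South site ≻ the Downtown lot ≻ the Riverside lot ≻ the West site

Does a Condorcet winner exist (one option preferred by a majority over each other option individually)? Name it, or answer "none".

the Downtown lot

the Downtown lot vs the West site: 22–13 for the Downtown lot.
the Downtown lot vs the South site: 23–12 for the Downtown lot.
the Downtown lot vs the Riverside lot: 22–13 for the Downtown lot.
the Downtown lot beats every other option head-to-head.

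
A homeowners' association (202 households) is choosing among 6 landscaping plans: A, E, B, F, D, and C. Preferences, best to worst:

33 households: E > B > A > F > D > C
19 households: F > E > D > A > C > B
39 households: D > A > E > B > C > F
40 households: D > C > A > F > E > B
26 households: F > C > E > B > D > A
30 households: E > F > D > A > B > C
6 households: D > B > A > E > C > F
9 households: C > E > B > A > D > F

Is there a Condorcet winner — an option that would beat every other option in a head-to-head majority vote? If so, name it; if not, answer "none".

E

E vs A: 117–85 for E.
E vs B: 196–6 for E.
E vs F: 117–85 for E.
E vs D: 117–85 for E.
E vs C: 127–75 for E.
E beats every other option head-to-head.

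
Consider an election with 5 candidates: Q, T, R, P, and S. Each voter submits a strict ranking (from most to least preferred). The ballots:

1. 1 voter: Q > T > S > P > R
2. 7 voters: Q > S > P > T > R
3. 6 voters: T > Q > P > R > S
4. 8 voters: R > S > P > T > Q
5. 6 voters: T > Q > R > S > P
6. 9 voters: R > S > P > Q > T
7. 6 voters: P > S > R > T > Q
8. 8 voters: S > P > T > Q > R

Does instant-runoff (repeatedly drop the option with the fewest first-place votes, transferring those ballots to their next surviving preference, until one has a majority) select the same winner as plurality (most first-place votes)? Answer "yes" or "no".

yes

Instant-runoff — R1 Q 8, T 12, R 17, P 6, S 8 (P out); R2 Q 8, T 12, R 17, S 14 (Q out); R3 T 13, R 17, S 21 (T out); R4 R 29, S 22 (R winner). Winner: R.
Plurality — first-place votes: Q 8, T 12, R 17, P 6, S 8. Winner: R.
The two methods agree.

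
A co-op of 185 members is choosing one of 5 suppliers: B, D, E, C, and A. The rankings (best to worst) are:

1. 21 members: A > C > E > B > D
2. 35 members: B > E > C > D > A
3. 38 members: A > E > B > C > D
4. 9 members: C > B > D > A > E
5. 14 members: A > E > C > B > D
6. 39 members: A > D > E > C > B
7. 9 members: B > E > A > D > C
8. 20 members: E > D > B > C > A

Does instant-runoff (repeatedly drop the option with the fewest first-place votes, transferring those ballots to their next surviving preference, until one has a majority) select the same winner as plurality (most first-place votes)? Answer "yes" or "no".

yes

Instant-runoff — R1 B 44, D 0, E 20, C 9, A 112 (A winner). Winner: A.
Plurality — first-place votes: B 44, D 0, E 20, C 9, A 112. Winner: A.
The two methods agree.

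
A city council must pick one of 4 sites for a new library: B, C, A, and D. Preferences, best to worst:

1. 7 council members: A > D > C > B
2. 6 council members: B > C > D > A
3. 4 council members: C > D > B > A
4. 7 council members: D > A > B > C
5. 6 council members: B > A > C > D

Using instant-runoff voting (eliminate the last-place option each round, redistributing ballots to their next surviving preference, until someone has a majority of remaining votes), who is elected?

D

Round 1: B 12, C 4, A 7, D 7. Eliminate C.
Round 2: B 12, A 7, D 11. Eliminate A.
Round 3: B 12, D 18. D has a majority.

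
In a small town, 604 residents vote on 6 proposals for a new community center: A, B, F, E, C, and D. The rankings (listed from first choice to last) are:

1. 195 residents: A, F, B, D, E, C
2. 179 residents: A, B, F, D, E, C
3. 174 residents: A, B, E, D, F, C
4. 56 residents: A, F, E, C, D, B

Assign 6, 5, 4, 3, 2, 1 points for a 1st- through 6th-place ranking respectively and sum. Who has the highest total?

A: 195·6 + 179·6 + 174·6 + 56·6 = 3624
B: 195·4 + 179·5 + 174·5 + 56·1 = 2601
F: 195·5 + 179·4 + 174·2 + 56·5 = 2319
E: 195·2 + 179·2 + 174·4 + 56·4 = 1668
C: 195·1 + 179·1 + 174·1 + 56·3 = 716
D: 195·3 + 179·3 + 174·3 + 56·2 = 1756
A has the highest Borda score (3624).

A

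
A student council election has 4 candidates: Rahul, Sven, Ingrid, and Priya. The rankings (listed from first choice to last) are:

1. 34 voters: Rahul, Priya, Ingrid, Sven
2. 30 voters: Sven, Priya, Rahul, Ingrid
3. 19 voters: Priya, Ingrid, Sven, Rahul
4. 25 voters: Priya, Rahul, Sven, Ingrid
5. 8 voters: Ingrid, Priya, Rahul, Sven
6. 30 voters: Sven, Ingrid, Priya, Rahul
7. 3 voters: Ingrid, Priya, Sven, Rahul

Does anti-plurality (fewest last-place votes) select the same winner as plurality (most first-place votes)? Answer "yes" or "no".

Anti-plurality — last-place votes: Rahul 52, Sven 42, Ingrid 55, Priya 0. Winner: Priya.
Plurality — first-place votes: Rahul 34, Sven 60, Ingrid 11, Priya 44. Winner: Sven.
The two methods disagree.

no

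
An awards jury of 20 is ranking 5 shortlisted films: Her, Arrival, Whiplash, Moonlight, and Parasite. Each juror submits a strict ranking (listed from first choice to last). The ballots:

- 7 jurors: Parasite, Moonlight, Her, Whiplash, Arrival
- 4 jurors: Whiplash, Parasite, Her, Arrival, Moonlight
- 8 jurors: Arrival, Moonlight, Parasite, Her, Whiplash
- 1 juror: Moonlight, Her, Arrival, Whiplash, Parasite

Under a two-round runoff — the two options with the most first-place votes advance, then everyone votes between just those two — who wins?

Round 1 first-place votes: Her 0, Arrival 8, Whiplash 4, Moonlight 1, Parasite 7.
Arrival and Parasite advance.
Runoff: Arrival is preferred to Parasite by 9 voters; Parasite by 11.
Parasite wins the runoff.

Parasite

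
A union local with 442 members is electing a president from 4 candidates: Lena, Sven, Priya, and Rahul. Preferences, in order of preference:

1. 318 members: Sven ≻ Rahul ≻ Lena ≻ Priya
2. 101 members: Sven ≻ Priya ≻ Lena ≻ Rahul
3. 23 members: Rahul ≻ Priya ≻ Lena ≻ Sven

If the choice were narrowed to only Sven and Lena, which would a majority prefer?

Voters preferring Sven to Lena: 419; preferring Lena to Sven: 23.
Sven wins the head-to-head.

Sven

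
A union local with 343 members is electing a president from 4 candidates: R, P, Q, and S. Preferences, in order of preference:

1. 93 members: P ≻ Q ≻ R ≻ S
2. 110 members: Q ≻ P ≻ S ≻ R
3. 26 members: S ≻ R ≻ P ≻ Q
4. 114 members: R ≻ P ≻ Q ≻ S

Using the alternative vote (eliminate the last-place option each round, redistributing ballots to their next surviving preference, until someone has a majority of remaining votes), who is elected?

Round 1: R 114, P 93, Q 110, S 26. Eliminate S.
Round 2: R 140, P 93, Q 110. Eliminate P.
Round 3: R 140, Q 203. Q has a majority.

Q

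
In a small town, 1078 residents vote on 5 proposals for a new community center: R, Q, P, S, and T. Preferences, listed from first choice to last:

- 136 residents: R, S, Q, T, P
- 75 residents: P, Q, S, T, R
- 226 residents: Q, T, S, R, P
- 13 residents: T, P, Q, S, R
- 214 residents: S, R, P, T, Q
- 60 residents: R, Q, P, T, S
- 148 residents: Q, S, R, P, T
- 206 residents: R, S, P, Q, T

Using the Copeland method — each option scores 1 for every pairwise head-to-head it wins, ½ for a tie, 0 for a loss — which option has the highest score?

S

R: beats Q, P, and T; loses to S → score 3.
Q: beats P and T; loses to R and S → score 2.
P: beats T; loses to R, Q, and S → score 1.
S: beats R, Q, P, and T → score 4.
T: loses to R, Q, P, and S → score 0.
S has the best pairwise record.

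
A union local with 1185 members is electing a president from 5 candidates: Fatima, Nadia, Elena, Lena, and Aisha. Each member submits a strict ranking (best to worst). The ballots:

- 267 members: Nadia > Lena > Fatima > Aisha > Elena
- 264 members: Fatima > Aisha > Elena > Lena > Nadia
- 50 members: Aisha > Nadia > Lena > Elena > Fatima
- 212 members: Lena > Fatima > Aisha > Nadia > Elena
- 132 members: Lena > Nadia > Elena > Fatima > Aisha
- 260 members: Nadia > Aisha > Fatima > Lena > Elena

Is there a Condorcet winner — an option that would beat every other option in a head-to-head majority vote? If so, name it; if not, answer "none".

Lena vs Fatima: 661–524 for Lena.
Lena vs Nadia: 608–577 for Lena.
Lena vs Elena: 921–264 for Lena.
Lena vs Aisha: 611–574 for Lena.
Lena beats every other option head-to-head.

Lena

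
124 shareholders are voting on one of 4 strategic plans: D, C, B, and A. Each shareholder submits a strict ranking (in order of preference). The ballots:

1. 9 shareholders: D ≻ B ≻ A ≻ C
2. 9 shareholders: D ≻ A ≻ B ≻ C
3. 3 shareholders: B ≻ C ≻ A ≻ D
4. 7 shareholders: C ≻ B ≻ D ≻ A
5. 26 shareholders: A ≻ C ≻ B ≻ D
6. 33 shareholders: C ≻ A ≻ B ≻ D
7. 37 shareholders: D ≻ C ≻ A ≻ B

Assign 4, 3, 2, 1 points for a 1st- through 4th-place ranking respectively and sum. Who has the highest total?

C

D: 9·4 + 9·4 + 3·1 + 7·2 + 26·1 + 33·1 + 37·4 = 296
C: 9·1 + 9·1 + 3·3 + 7·4 + 26·3 + 33·4 + 37·3 = 376
B: 9·3 + 9·2 + 3·4 + 7·3 + 26·2 + 33·2 + 37·1 = 233
A: 9·2 + 9·3 + 3·2 + 7·1 + 26·4 + 33·3 + 37·2 = 335
C has the highest Borda score (376).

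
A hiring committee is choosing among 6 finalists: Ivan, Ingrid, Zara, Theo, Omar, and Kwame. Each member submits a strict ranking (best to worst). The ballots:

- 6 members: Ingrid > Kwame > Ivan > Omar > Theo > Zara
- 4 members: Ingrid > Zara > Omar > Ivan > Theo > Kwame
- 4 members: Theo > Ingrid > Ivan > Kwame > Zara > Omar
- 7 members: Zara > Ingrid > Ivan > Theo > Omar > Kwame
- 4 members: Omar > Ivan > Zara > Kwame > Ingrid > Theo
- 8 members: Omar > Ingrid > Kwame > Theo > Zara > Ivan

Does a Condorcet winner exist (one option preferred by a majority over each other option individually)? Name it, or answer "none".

Ingrid vs Ivan: 29–4 for Ingrid.
Ingrid vs Zara: 22–11 for Ingrid.
Ingrid vs Theo: 29–4 for Ingrid.
Ingrid vs Omar: 21–12 for Ingrid.
Ingrid vs Kwame: 29–4 for Ingrid.
Ingrid beats every other option head-to-head.

Ingrid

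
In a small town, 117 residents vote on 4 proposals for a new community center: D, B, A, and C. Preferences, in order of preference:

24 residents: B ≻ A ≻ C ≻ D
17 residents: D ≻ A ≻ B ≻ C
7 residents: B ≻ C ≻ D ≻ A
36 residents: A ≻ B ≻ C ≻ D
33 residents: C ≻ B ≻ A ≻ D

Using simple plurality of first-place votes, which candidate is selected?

A

First-place votes: D 17, B 31, A 36, C 33.
A has the most first-place votes.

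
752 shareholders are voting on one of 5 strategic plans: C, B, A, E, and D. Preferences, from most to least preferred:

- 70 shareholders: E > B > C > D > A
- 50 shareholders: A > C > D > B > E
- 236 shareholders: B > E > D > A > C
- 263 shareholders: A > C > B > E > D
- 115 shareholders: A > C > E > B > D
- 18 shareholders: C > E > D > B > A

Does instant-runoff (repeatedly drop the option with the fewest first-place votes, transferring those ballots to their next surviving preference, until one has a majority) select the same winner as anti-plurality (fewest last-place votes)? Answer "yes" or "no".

Instant-runoff — R1 C 18, B 236, A 428, E 70, D 0 (A winner). Winner: A.
Anti-plurality — last-place votes: C 236, B 0, A 88, E 50, D 378. Winner: B.
The two methods disagree.

no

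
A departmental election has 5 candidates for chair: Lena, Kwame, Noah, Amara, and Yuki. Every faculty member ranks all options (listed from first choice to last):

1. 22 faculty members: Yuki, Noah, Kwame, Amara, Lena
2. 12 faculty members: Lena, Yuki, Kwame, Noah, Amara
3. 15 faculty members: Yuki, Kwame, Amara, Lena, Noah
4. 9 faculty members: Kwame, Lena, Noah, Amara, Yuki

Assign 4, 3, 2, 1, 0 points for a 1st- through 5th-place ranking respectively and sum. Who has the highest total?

Yuki

Lena: 22·0 + 12·4 + 15·1 + 9·3 = 90
Kwame: 22·2 + 12·2 + 15·3 + 9·4 = 149
Noah: 22·3 + 12·1 + 15·0 + 9·2 = 96
Amara: 22·1 + 12·0 + 15·2 + 9·1 = 61
Yuki: 22·4 + 12·3 + 15·4 + 9·0 = 184
Yuki has the highest Borda score (184).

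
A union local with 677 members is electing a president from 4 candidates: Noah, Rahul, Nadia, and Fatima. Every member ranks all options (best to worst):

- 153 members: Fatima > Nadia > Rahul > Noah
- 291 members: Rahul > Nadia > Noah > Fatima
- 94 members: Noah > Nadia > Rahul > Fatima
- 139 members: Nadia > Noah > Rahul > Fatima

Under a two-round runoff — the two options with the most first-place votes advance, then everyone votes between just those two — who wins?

Round 1 first-place votes: Noah 94, Rahul 291, Nadia 139, Fatima 153.
Rahul and Fatima advance.
Runoff: Rahul is preferred to Fatima by 524 voters; Fatima by 153.
Rahul wins the runoff.

Rahul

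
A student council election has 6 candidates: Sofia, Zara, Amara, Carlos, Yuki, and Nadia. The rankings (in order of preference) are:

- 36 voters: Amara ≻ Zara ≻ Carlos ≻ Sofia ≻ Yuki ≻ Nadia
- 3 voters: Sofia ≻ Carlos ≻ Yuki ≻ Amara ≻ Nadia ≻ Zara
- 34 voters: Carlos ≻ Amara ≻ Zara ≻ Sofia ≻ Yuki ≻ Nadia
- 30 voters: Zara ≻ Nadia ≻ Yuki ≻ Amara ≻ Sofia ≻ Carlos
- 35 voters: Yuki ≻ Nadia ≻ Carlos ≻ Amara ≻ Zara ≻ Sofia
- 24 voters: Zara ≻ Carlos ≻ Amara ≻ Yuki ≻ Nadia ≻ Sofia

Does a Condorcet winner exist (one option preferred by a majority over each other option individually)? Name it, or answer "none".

Checking pairwise contests:
Zara beats Sofia 159–3.
Amara beats Zara 108–54.
Carlos beats Amara 96–66.
Zara beats Carlos 90–72.
Zara beats Yuki 124–38.
Zara beats Nadia 124–38.
Every option loses at least one head-to-head, so there is no Condorcet winner.

none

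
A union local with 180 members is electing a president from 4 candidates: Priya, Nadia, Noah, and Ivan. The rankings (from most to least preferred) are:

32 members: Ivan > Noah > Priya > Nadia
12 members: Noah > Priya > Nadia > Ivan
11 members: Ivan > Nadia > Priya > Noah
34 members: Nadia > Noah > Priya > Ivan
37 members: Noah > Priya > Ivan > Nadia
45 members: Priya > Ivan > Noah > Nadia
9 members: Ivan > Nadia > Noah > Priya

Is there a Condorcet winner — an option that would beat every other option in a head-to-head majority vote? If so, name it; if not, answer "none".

none

Checking pairwise contests:
Noah beats Priya 124–56.
Priya beats Nadia 126–54.
Ivan beats Noah 97–83.
Priya beats Ivan 128–52.
Every option loses at least one head-to-head, so there is no Condorcet winner.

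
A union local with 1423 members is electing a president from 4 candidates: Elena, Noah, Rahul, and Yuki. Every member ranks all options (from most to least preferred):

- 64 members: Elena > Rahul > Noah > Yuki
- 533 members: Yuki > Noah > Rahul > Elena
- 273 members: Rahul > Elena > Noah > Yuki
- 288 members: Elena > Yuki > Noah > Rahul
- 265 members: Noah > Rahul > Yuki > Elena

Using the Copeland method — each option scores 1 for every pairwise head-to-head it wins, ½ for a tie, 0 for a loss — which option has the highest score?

Yuki

Elena: loses to Noah, Rahul, and Yuki → score 0.
Noah: beats Elena and Rahul; loses to Yuki → score 2.
Rahul: beats Elena; loses to Noah and Yuki → score 1.
Yuki: beats Elena, Noah, and Rahul → score 3.
Yuki has the best pairwise record.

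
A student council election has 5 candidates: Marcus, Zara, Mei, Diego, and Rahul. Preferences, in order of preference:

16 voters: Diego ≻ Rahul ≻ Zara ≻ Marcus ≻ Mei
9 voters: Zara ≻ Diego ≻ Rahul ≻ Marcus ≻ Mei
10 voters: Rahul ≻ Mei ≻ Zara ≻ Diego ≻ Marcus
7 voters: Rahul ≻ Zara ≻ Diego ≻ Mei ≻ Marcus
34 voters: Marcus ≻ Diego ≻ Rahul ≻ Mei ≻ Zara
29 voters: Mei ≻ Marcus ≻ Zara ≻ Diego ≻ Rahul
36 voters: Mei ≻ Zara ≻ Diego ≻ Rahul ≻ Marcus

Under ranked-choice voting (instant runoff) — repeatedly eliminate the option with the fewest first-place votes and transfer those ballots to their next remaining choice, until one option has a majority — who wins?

Mei

Round 1: Marcus 34, Zara 9, Mei 65, Diego 16, Rahul 17. Eliminate Zara.
Round 2: Marcus 34, Mei 65, Diego 25, Rahul 17. Eliminate Rahul.
Round 3: Marcus 34, Mei 75, Diego 32. Mei has a majority.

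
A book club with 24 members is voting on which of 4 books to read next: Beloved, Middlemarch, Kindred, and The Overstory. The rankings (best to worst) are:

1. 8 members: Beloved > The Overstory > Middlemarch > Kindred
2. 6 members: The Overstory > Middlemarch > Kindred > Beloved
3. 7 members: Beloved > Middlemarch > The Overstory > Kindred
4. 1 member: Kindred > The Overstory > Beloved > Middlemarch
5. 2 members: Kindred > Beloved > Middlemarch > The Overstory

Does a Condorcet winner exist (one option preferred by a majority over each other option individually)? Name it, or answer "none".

Beloved vs Middlemarch: 18–6 for Beloved.
Beloved vs Kindred: 15–9 for Beloved.
Beloved vs The Overstory: 17–7 for Beloved.
Beloved beats every other option head-to-head.

Beloved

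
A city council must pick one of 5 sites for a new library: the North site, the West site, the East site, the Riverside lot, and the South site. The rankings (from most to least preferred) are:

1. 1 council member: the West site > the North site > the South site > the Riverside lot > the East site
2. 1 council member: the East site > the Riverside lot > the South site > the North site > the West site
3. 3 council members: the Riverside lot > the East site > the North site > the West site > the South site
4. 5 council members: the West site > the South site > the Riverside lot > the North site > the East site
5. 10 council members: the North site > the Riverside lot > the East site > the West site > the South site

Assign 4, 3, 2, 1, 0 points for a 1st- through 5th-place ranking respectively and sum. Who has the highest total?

the North site: 1·3 + 1·1 + 3·2 + 5·1 + 10·4 = 55
the West site: 1·4 + 1·0 + 3·1 + 5·4 + 10·1 = 37
the East site: 1·0 + 1·4 + 3·3 + 5·0 + 10·2 = 33
the Riverside lot: 1·1 + 1·3 + 3·4 + 5·2 + 10·3 = 56
the South site: 1·2 + 1·2 + 3·0 + 5·3 + 10·0 = 19
the Riverside lot has the highest Borda score (56).

the Riverside lot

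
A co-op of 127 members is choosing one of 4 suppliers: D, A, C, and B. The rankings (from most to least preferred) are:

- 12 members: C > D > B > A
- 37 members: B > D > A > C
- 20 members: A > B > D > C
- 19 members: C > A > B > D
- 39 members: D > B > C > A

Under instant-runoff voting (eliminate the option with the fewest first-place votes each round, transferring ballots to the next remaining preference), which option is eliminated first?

Round 1: D 39, A 20, C 31, B 37. Eliminate A.

A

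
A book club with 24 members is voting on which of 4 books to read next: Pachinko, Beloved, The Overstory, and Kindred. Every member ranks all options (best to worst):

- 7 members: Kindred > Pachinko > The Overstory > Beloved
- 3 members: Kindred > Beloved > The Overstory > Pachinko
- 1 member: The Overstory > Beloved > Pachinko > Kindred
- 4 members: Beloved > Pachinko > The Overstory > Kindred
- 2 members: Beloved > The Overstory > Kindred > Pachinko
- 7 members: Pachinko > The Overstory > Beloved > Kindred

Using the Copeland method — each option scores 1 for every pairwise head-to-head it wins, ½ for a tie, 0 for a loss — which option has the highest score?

Pachinko

Pachinko: beats Beloved and The Overstory; ties Kindred → score 2.5.
Beloved: beats Kindred; loses to Pachinko and The Overstory → score 1.
The Overstory: beats Beloved and Kindred; loses to Pachinko → score 2.
Kindred: ties Pachinko; loses to Beloved and The Overstory → score 0.5.
Pachinko has the best pairwise record.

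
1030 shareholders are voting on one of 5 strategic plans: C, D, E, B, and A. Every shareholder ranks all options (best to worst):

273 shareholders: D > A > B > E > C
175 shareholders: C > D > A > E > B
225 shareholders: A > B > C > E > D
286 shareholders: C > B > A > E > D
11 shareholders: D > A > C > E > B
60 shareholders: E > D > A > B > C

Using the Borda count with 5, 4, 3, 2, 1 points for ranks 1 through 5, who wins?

A

C: 273·1 + 175·5 + 225·3 + 286·5 + 11·3 + 60·1 = 3346
D: 273·5 + 175·4 + 225·1 + 286·1 + 11·5 + 60·4 = 2871
E: 273·2 + 175·2 + 225·2 + 286·2 + 11·2 + 60·5 = 2240
B: 273·3 + 175·1 + 225·4 + 286·4 + 11·1 + 60·2 = 3169
A: 273·4 + 175·3 + 225·5 + 286·3 + 11·4 + 60·3 = 3824
A has the highest Borda score (3824).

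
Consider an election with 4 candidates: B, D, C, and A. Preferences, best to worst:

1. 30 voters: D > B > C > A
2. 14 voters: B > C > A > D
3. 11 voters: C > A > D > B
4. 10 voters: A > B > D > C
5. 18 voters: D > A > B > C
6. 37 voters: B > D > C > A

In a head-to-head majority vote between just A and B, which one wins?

B

Voters preferring A to B: 39; preferring B to A: 81.
B wins the head-to-head.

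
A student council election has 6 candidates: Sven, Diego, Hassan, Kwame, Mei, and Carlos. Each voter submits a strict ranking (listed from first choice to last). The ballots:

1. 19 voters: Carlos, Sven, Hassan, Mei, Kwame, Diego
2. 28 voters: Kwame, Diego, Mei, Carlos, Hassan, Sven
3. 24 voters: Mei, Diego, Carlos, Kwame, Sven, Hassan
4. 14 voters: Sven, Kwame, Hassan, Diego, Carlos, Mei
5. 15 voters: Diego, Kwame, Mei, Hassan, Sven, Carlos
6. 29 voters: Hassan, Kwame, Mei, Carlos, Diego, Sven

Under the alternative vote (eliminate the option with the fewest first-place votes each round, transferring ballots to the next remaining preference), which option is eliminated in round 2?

Round 1: Sven 14, Diego 15, Hassan 29, Kwame 28, Mei 24, Carlos 19. Eliminate Sven.
Round 2: Diego 15, Hassan 29, Kwame 42, Mei 24, Carlos 19. Eliminate Diego.

Diego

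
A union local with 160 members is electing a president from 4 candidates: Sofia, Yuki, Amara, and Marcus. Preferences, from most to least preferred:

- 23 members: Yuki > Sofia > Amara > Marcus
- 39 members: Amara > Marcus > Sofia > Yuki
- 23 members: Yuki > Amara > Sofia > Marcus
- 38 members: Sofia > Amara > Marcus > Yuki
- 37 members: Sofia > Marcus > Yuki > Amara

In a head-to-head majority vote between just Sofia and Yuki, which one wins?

Sofia

Voters preferring Sofia to Yuki: 114; preferring Yuki to Sofia: 46.
Sofia wins the head-to-head.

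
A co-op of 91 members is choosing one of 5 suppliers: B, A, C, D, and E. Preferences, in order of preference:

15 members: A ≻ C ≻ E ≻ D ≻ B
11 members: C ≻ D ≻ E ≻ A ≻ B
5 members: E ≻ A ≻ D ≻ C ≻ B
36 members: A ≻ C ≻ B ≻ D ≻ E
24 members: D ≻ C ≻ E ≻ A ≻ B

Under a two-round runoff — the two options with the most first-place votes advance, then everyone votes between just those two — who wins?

Round 1 first-place votes: B 0, A 51, C 11, D 24, E 5.
A and D advance.
Runoff: A is preferred to D by 56 voters; D by 35.
A wins the runoff.

A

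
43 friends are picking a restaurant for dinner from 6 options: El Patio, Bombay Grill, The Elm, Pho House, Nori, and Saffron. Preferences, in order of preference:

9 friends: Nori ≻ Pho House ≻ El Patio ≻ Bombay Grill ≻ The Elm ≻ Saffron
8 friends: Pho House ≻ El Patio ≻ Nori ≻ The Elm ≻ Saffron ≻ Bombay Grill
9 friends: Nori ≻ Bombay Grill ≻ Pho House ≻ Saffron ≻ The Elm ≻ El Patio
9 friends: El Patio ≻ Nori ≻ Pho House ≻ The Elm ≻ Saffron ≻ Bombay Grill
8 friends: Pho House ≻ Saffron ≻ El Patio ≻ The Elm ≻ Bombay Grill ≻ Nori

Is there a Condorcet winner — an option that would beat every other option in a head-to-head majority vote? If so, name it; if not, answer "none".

none

Checking pairwise contests:
Pho House beats El Patio 34–9.
El Patio beats Bombay Grill 34–9.
El Patio beats The Elm 34–9.
Nori beats Pho House 27–16.
El Patio beats Nori 25–18.
El Patio beats Saffron 26–17.
Every option loses at least one head-to-head, so there is no Condorcet winner.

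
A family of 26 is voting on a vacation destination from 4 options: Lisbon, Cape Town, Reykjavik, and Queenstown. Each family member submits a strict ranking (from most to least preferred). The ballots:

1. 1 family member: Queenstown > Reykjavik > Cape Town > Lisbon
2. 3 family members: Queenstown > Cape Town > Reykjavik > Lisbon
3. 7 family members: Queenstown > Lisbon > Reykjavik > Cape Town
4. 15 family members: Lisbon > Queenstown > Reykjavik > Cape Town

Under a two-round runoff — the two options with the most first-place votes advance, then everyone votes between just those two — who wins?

Lisbon

Round 1 first-place votes: Lisbon 15, Cape Town 0, Reykjavik 0, Queenstown 11.
Lisbon and Queenstown advance.
Runoff: Lisbon is preferred to Queenstown by 15 voters; Queenstown by 11.
Lisbon wins the runoff.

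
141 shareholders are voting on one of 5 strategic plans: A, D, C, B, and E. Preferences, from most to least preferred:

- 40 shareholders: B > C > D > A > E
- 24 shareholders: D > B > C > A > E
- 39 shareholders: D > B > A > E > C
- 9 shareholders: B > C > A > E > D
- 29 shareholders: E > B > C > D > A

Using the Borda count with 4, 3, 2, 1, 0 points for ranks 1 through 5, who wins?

A: 40·1 + 24·1 + 39·2 + 9·2 + 29·0 = 160
D: 40·2 + 24·4 + 39·4 + 9·0 + 29·1 = 361
C: 40·3 + 24·2 + 39·0 + 9·3 + 29·2 = 253
B: 40·4 + 24·3 + 39·3 + 9·4 + 29·3 = 472
E: 40·0 + 24·0 + 39·1 + 9·1 + 29·4 = 164
B has the highest Borda score (472).

B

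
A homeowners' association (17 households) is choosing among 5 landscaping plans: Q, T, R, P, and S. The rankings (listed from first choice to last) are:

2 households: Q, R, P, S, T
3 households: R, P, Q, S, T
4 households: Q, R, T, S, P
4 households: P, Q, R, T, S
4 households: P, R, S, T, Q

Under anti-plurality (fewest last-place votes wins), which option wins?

Last-place votes: Q 4, T 5, R 0, P 4, S 4.
R is ranked last by the fewest voters, so R wins.

R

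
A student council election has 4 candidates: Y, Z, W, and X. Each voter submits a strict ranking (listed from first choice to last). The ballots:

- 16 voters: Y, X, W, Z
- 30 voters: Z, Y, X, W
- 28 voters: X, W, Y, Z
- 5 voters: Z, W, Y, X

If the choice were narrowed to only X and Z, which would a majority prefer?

X

Voters preferring X to Z: 44; preferring Z to X: 35.
X wins the head-to-head.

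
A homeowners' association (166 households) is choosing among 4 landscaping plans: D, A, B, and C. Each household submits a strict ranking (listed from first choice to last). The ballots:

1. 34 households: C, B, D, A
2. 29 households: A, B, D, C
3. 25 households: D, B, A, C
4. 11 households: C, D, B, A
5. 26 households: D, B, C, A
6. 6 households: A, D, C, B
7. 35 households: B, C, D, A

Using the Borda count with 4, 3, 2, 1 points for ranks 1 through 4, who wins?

D: 34·2 + 29·2 + 25·4 + 11·3 + 26·4 + 6·3 + 35·2 = 451
A: 34·1 + 29·4 + 25·2 + 11·1 + 26·1 + 6·4 + 35·1 = 296
B: 34·3 + 29·3 + 25·3 + 11·2 + 26·3 + 6·1 + 35·4 = 510
C: 34·4 + 29·1 + 25·1 + 11·4 + 26·2 + 6·2 + 35·3 = 403
B has the highest Borda score (510).

B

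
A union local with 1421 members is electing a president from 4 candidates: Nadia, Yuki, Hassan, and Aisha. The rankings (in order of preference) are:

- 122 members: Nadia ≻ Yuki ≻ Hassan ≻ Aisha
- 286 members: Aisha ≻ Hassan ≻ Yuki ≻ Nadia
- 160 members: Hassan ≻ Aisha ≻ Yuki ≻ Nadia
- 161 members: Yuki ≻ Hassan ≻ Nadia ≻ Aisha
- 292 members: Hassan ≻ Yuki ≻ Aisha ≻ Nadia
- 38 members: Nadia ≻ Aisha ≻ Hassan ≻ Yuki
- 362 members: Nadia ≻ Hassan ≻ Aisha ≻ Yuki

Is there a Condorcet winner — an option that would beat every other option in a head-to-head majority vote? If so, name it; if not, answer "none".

Hassan

Hassan vs Nadia: 899–522 for Hassan.
Hassan vs Yuki: 1138–283 for Hassan.
Hassan vs Aisha: 1097–324 for Hassan.
Hassan beats every other option head-to-head.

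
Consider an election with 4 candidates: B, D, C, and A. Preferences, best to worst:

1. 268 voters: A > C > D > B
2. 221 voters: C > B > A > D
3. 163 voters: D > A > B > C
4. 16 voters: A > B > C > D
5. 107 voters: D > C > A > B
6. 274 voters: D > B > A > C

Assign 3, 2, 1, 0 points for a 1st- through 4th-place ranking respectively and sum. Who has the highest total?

D

B: 268·0 + 221·2 + 163·1 + 16·2 + 107·0 + 274·2 = 1185
D: 268·1 + 221·0 + 163·3 + 16·0 + 107·3 + 274·3 = 1900
C: 268·2 + 221·3 + 163·0 + 16·1 + 107·2 + 274·0 = 1429
A: 268·3 + 221·1 + 163·2 + 16·3 + 107·1 + 274·1 = 1780
D has the highest Borda score (1900).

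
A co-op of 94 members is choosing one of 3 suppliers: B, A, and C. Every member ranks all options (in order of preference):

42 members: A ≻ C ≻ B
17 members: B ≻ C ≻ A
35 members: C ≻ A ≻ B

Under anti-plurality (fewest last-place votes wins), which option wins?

Last-place votes: B 77, A 17, C 0.
C is ranked last by the fewest voters, so C wins.

C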